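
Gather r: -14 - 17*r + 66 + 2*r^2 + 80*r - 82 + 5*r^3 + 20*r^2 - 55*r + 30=5*r^3 + 22*r^2 + 8*r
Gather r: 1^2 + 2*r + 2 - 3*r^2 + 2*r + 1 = -3*r^2 + 4*r + 4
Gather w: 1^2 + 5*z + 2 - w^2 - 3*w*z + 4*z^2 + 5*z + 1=-w^2 - 3*w*z + 4*z^2 + 10*z + 4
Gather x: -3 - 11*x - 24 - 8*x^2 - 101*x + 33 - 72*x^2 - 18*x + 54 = -80*x^2 - 130*x + 60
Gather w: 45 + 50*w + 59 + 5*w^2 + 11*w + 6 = 5*w^2 + 61*w + 110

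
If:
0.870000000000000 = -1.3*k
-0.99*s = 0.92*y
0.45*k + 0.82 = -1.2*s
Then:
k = -0.67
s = -0.43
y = 0.47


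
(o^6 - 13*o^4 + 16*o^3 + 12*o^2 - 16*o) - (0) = o^6 - 13*o^4 + 16*o^3 + 12*o^2 - 16*o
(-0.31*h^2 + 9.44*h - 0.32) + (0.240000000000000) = -0.31*h^2 + 9.44*h - 0.08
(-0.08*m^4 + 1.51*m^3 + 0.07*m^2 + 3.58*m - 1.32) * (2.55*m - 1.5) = -0.204*m^5 + 3.9705*m^4 - 2.0865*m^3 + 9.024*m^2 - 8.736*m + 1.98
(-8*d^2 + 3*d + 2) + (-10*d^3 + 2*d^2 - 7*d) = -10*d^3 - 6*d^2 - 4*d + 2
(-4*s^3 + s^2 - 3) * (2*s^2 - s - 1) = -8*s^5 + 6*s^4 + 3*s^3 - 7*s^2 + 3*s + 3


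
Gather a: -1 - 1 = -2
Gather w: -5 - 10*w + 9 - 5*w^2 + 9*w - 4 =-5*w^2 - w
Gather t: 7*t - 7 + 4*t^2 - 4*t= 4*t^2 + 3*t - 7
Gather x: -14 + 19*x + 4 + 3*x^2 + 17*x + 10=3*x^2 + 36*x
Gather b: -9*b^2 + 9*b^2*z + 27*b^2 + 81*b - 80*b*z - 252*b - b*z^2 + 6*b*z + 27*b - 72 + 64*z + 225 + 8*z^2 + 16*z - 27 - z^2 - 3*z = b^2*(9*z + 18) + b*(-z^2 - 74*z - 144) + 7*z^2 + 77*z + 126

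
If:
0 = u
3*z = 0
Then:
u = 0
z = 0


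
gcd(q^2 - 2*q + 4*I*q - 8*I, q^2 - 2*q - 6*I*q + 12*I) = q - 2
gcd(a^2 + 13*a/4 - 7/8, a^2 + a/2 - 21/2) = a + 7/2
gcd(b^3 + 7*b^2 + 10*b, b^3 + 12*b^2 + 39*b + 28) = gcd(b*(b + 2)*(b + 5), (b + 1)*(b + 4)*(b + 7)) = 1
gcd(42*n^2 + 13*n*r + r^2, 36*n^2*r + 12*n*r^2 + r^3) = 6*n + r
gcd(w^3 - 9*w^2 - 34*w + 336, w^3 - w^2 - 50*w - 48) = w^2 - 2*w - 48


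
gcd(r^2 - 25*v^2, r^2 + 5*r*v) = r + 5*v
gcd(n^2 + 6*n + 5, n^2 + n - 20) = n + 5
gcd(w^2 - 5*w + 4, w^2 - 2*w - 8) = w - 4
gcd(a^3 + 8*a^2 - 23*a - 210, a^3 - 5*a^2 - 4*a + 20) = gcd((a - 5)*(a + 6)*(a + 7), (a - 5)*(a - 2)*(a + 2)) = a - 5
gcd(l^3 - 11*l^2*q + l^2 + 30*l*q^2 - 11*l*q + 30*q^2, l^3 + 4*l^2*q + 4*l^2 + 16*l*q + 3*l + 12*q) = l + 1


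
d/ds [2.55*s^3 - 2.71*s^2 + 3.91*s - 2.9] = 7.65*s^2 - 5.42*s + 3.91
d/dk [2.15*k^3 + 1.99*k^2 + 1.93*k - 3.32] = 6.45*k^2 + 3.98*k + 1.93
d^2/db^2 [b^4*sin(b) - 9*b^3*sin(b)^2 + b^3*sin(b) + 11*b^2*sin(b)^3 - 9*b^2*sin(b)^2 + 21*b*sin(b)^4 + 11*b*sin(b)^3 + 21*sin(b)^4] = -b^4*sin(b) + 36*b^3*sin(b)^2 - b^3*sin(b) + 8*b^3*cos(b) - 18*b^3 - 99*b^2*sin(b)^3 + 36*b^2*sin(b)^2 - 108*b^2*sin(b)*cos(b) + 78*b^2*sin(b) + 6*b^2*cos(b) - 18*b^2 - 336*b*sin(b)^4 - 99*b*sin(b)^3 + 132*b*sin(b)^2*cos(b) + 198*b*sin(b)^2 - 72*b*sin(b)*cos(b) + 72*b*sin(b) - 336*sin(b)^4 + 168*sin(b)^3*cos(b) + 22*sin(b)^3 + 66*sin(b)^2*cos(b) + 234*sin(b)^2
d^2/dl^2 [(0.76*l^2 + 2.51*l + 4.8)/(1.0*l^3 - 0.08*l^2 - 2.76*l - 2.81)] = (1.52*l^6 + 15.06*l^5 + 68.9808*l^4 + 37.306112*l^3 + 4.30843200000001*l^2 + 83.901552*l + 44.03984)/(1.0*l^9 - 0.24*l^8 - 8.2608*l^7 - 7.105712*l^6 + 24.148608*l^5 + 44.651424*l^4 - 1.05896399999999*l^3 - 66.111432*l^2 - 65.379708*l - 22.188041)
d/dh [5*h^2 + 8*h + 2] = 10*h + 8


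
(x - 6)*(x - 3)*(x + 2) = x^3 - 7*x^2 + 36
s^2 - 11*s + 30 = (s - 6)*(s - 5)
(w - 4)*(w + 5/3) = w^2 - 7*w/3 - 20/3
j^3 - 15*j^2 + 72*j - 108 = (j - 6)^2*(j - 3)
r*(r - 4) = r^2 - 4*r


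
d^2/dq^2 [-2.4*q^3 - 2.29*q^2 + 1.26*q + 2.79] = -14.4*q - 4.58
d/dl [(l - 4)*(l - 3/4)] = 2*l - 19/4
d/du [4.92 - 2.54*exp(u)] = -2.54*exp(u)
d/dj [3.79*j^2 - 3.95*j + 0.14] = 7.58*j - 3.95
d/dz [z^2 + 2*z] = 2*z + 2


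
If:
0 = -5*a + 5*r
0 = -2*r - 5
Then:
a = -5/2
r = -5/2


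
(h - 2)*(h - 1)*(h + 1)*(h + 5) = h^4 + 3*h^3 - 11*h^2 - 3*h + 10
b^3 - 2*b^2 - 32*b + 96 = (b - 4)^2*(b + 6)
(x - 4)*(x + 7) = x^2 + 3*x - 28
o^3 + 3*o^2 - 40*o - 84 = (o - 6)*(o + 2)*(o + 7)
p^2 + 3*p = p*(p + 3)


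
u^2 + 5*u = u*(u + 5)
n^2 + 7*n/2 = n*(n + 7/2)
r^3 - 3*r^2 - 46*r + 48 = (r - 8)*(r - 1)*(r + 6)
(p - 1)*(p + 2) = p^2 + p - 2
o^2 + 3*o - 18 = (o - 3)*(o + 6)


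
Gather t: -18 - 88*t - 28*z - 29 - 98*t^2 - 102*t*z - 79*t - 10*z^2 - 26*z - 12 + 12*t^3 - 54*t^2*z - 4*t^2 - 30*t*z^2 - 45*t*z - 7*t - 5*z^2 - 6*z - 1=12*t^3 + t^2*(-54*z - 102) + t*(-30*z^2 - 147*z - 174) - 15*z^2 - 60*z - 60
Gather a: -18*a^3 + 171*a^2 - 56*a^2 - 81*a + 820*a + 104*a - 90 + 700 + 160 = -18*a^3 + 115*a^2 + 843*a + 770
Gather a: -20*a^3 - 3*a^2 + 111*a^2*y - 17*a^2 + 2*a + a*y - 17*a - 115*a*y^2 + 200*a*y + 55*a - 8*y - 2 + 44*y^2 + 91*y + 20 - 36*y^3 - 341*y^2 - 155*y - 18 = -20*a^3 + a^2*(111*y - 20) + a*(-115*y^2 + 201*y + 40) - 36*y^3 - 297*y^2 - 72*y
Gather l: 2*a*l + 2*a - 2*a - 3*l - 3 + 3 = l*(2*a - 3)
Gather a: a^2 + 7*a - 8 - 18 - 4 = a^2 + 7*a - 30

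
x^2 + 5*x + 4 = (x + 1)*(x + 4)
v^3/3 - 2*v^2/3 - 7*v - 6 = (v/3 + 1/3)*(v - 6)*(v + 3)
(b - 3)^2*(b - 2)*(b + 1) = b^4 - 7*b^3 + 13*b^2 + 3*b - 18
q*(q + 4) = q^2 + 4*q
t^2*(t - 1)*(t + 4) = t^4 + 3*t^3 - 4*t^2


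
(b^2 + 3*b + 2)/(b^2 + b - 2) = (b + 1)/(b - 1)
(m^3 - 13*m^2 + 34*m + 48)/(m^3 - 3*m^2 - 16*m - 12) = (m - 8)/(m + 2)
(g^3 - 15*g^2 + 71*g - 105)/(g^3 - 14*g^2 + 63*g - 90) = (g - 7)/(g - 6)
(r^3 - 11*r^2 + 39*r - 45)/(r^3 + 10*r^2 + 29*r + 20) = (r^3 - 11*r^2 + 39*r - 45)/(r^3 + 10*r^2 + 29*r + 20)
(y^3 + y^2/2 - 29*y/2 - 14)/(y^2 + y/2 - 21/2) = (y^2 - 3*y - 4)/(y - 3)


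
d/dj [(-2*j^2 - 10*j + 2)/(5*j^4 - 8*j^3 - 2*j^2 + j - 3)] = 2*(10*j^5 + 67*j^4 - 100*j^3 + 13*j^2 + 10*j + 14)/(25*j^8 - 80*j^7 + 44*j^6 + 42*j^5 - 42*j^4 + 44*j^3 + 13*j^2 - 6*j + 9)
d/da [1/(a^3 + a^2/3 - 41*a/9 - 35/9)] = 9*(-27*a^2 - 6*a + 41)/(9*a^3 + 3*a^2 - 41*a - 35)^2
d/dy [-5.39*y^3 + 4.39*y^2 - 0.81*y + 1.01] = -16.17*y^2 + 8.78*y - 0.81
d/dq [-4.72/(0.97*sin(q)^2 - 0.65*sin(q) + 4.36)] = (9.1568*sin(q) - 3.068)*cos(q)/(0.97*sin(q)^2 - 0.65*sin(q) + 4.36)^2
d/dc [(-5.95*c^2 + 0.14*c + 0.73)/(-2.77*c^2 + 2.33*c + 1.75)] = (-13.4757*c^2 - 16.7808*c - 1.4559)/(7.6729*c^4 - 12.9082*c^3 - 4.2661*c^2 + 8.155*c + 3.0625)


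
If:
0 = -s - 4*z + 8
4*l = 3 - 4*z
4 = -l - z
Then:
No Solution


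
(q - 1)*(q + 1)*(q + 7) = q^3 + 7*q^2 - q - 7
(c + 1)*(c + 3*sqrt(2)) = c^2 + c + 3*sqrt(2)*c + 3*sqrt(2)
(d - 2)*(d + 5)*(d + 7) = d^3 + 10*d^2 + 11*d - 70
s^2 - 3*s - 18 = (s - 6)*(s + 3)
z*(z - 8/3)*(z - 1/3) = z^3 - 3*z^2 + 8*z/9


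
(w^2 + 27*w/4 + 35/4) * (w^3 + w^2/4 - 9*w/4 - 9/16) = w^5 + 7*w^4 + 131*w^3/16 - 217*w^2/16 - 1503*w/64 - 315/64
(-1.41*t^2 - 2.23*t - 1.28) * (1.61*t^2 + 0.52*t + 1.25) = -2.2701*t^4 - 4.3235*t^3 - 4.9829*t^2 - 3.4531*t - 1.6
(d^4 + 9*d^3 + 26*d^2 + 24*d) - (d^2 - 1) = d^4 + 9*d^3 + 25*d^2 + 24*d + 1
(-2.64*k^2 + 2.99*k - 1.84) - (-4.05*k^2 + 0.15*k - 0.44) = 1.41*k^2 + 2.84*k - 1.4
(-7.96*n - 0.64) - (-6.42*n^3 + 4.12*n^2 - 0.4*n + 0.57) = 6.42*n^3 - 4.12*n^2 - 7.56*n - 1.21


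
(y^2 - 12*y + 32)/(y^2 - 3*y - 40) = (y - 4)/(y + 5)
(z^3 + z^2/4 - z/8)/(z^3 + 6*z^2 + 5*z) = (z^2 + z/4 - 1/8)/(z^2 + 6*z + 5)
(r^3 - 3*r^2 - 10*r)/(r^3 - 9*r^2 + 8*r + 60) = r/(r - 6)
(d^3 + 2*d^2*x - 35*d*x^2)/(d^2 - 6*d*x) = (d^2 + 2*d*x - 35*x^2)/(d - 6*x)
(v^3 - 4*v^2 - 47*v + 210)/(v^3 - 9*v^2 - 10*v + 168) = (v^2 + 2*v - 35)/(v^2 - 3*v - 28)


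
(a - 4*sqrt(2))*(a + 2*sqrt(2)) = a^2 - 2*sqrt(2)*a - 16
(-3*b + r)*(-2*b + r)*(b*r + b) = 6*b^3*r + 6*b^3 - 5*b^2*r^2 - 5*b^2*r + b*r^3 + b*r^2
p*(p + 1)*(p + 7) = p^3 + 8*p^2 + 7*p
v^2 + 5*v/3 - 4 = (v - 4/3)*(v + 3)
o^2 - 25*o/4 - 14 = (o - 8)*(o + 7/4)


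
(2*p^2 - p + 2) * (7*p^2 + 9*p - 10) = 14*p^4 + 11*p^3 - 15*p^2 + 28*p - 20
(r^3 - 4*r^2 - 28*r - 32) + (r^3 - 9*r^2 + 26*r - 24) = 2*r^3 - 13*r^2 - 2*r - 56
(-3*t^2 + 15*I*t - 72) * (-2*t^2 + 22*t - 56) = 6*t^4 - 66*t^3 - 30*I*t^3 + 312*t^2 + 330*I*t^2 - 1584*t - 840*I*t + 4032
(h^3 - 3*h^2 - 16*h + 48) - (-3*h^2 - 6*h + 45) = h^3 - 10*h + 3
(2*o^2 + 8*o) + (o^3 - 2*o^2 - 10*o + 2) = o^3 - 2*o + 2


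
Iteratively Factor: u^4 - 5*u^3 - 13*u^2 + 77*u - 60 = (u - 3)*(u^3 - 2*u^2 - 19*u + 20) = (u - 3)*(u - 1)*(u^2 - u - 20) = (u - 5)*(u - 3)*(u - 1)*(u + 4)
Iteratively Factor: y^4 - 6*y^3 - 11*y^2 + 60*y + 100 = (y - 5)*(y^3 - y^2 - 16*y - 20) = (y - 5)*(y + 2)*(y^2 - 3*y - 10) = (y - 5)^2*(y + 2)*(y + 2)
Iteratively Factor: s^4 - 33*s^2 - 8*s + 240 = (s + 4)*(s^3 - 4*s^2 - 17*s + 60) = (s + 4)^2*(s^2 - 8*s + 15) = (s - 3)*(s + 4)^2*(s - 5)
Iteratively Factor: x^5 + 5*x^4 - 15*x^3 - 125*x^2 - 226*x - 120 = (x + 4)*(x^4 + x^3 - 19*x^2 - 49*x - 30) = (x + 1)*(x + 4)*(x^3 - 19*x - 30) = (x - 5)*(x + 1)*(x + 4)*(x^2 + 5*x + 6) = (x - 5)*(x + 1)*(x + 3)*(x + 4)*(x + 2)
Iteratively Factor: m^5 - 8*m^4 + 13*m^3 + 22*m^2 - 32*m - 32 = (m - 2)*(m^4 - 6*m^3 + m^2 + 24*m + 16) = (m - 2)*(m + 1)*(m^3 - 7*m^2 + 8*m + 16) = (m - 4)*(m - 2)*(m + 1)*(m^2 - 3*m - 4) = (m - 4)^2*(m - 2)*(m + 1)*(m + 1)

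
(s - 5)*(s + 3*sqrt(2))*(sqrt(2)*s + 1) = sqrt(2)*s^3 - 5*sqrt(2)*s^2 + 7*s^2 - 35*s + 3*sqrt(2)*s - 15*sqrt(2)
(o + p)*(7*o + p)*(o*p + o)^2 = 7*o^4*p^2 + 14*o^4*p + 7*o^4 + 8*o^3*p^3 + 16*o^3*p^2 + 8*o^3*p + o^2*p^4 + 2*o^2*p^3 + o^2*p^2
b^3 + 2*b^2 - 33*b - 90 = (b - 6)*(b + 3)*(b + 5)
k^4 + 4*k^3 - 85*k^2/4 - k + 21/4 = (k - 3)*(k - 1/2)*(k + 1/2)*(k + 7)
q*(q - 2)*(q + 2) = q^3 - 4*q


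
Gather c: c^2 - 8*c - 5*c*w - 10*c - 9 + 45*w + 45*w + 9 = c^2 + c*(-5*w - 18) + 90*w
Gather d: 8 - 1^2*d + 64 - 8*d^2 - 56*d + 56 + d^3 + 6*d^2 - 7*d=d^3 - 2*d^2 - 64*d + 128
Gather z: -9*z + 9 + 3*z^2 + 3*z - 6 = 3*z^2 - 6*z + 3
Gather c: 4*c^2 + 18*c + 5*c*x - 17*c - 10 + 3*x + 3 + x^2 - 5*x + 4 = 4*c^2 + c*(5*x + 1) + x^2 - 2*x - 3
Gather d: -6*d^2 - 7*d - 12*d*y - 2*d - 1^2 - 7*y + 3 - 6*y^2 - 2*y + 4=-6*d^2 + d*(-12*y - 9) - 6*y^2 - 9*y + 6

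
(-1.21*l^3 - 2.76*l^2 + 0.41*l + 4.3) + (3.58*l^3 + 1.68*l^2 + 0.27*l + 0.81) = 2.37*l^3 - 1.08*l^2 + 0.68*l + 5.11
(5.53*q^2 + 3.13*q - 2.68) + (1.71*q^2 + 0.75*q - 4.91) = 7.24*q^2 + 3.88*q - 7.59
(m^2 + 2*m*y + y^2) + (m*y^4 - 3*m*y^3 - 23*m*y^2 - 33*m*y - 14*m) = m^2 + m*y^4 - 3*m*y^3 - 23*m*y^2 - 31*m*y - 14*m + y^2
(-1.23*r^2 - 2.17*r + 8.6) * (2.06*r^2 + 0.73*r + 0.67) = -2.5338*r^4 - 5.3681*r^3 + 15.3078*r^2 + 4.8241*r + 5.762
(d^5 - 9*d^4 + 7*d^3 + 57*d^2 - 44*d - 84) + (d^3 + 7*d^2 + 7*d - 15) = d^5 - 9*d^4 + 8*d^3 + 64*d^2 - 37*d - 99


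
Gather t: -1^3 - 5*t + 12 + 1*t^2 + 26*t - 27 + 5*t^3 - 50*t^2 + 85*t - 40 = 5*t^3 - 49*t^2 + 106*t - 56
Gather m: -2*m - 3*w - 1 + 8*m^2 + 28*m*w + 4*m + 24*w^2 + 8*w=8*m^2 + m*(28*w + 2) + 24*w^2 + 5*w - 1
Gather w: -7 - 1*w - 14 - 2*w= -3*w - 21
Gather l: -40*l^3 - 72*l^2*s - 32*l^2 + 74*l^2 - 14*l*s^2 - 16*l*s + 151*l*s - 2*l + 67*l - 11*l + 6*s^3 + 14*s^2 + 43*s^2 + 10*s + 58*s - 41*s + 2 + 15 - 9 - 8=-40*l^3 + l^2*(42 - 72*s) + l*(-14*s^2 + 135*s + 54) + 6*s^3 + 57*s^2 + 27*s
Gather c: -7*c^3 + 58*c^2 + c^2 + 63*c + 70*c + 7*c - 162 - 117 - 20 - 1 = -7*c^3 + 59*c^2 + 140*c - 300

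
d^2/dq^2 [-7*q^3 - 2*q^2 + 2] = -42*q - 4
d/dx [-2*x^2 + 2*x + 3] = 2 - 4*x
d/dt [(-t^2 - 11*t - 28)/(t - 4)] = (-t^2 + 8*t + 72)/(t^2 - 8*t + 16)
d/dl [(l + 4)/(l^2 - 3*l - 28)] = -1/(l^2 - 14*l + 49)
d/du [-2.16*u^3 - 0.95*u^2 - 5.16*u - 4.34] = -6.48*u^2 - 1.9*u - 5.16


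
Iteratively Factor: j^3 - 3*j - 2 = (j - 2)*(j^2 + 2*j + 1) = (j - 2)*(j + 1)*(j + 1)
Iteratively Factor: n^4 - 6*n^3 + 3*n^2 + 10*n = (n - 2)*(n^3 - 4*n^2 - 5*n) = (n - 2)*(n + 1)*(n^2 - 5*n) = (n - 5)*(n - 2)*(n + 1)*(n)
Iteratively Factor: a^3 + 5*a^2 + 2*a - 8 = (a - 1)*(a^2 + 6*a + 8) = (a - 1)*(a + 2)*(a + 4)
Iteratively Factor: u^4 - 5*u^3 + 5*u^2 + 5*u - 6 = (u + 1)*(u^3 - 6*u^2 + 11*u - 6) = (u - 3)*(u + 1)*(u^2 - 3*u + 2) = (u - 3)*(u - 1)*(u + 1)*(u - 2)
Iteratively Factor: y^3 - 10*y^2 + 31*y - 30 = (y - 5)*(y^2 - 5*y + 6) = (y - 5)*(y - 3)*(y - 2)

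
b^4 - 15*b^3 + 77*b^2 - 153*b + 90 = (b - 6)*(b - 5)*(b - 3)*(b - 1)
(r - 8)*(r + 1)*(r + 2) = r^3 - 5*r^2 - 22*r - 16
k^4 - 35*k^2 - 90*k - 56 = (k - 7)*(k + 1)*(k + 2)*(k + 4)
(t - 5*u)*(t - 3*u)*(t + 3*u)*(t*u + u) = t^4*u - 5*t^3*u^2 + t^3*u - 9*t^2*u^3 - 5*t^2*u^2 + 45*t*u^4 - 9*t*u^3 + 45*u^4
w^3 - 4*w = w*(w - 2)*(w + 2)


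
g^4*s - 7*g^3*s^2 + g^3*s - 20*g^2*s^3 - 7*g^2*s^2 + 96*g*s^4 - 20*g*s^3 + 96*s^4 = (g - 8*s)*(g - 3*s)*(g + 4*s)*(g*s + s)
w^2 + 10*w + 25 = (w + 5)^2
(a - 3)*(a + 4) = a^2 + a - 12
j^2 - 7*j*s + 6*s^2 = (j - 6*s)*(j - s)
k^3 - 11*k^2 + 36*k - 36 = (k - 6)*(k - 3)*(k - 2)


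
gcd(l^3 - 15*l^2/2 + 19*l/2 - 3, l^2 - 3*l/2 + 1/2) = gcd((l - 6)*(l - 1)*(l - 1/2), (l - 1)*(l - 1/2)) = l^2 - 3*l/2 + 1/2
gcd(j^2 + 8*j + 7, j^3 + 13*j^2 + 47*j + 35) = j^2 + 8*j + 7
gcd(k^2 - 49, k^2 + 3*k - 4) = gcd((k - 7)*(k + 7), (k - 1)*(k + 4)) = 1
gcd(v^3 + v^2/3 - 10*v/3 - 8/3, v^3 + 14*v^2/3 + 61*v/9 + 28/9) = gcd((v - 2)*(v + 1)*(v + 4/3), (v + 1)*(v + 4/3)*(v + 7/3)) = v^2 + 7*v/3 + 4/3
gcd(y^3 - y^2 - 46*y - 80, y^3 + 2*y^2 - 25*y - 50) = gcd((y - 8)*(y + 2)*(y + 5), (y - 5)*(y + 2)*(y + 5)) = y^2 + 7*y + 10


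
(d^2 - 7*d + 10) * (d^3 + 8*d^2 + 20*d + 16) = d^5 + d^4 - 26*d^3 - 44*d^2 + 88*d + 160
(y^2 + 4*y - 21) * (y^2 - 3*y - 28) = y^4 + y^3 - 61*y^2 - 49*y + 588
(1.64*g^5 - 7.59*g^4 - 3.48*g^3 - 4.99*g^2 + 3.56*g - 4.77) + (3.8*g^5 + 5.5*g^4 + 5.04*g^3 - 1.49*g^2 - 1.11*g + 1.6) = 5.44*g^5 - 2.09*g^4 + 1.56*g^3 - 6.48*g^2 + 2.45*g - 3.17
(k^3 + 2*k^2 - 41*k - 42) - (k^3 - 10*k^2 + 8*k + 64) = 12*k^2 - 49*k - 106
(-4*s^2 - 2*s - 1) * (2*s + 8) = -8*s^3 - 36*s^2 - 18*s - 8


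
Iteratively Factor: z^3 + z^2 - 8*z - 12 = (z - 3)*(z^2 + 4*z + 4) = (z - 3)*(z + 2)*(z + 2)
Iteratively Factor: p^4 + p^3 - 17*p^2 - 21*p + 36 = (p - 4)*(p^3 + 5*p^2 + 3*p - 9) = (p - 4)*(p + 3)*(p^2 + 2*p - 3) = (p - 4)*(p + 3)^2*(p - 1)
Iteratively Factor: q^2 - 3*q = (q)*(q - 3)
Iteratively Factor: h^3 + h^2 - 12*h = (h + 4)*(h^2 - 3*h) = (h - 3)*(h + 4)*(h)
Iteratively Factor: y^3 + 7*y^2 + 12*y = (y + 3)*(y^2 + 4*y) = y*(y + 3)*(y + 4)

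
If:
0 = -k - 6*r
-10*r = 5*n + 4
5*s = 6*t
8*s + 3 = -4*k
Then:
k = -12*t/5 - 3/4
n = -4*t/5 - 21/20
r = 2*t/5 + 1/8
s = 6*t/5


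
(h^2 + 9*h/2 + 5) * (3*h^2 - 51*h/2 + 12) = 3*h^4 - 12*h^3 - 351*h^2/4 - 147*h/2 + 60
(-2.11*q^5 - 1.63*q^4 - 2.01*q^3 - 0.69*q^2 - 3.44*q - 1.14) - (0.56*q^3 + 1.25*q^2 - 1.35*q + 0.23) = -2.11*q^5 - 1.63*q^4 - 2.57*q^3 - 1.94*q^2 - 2.09*q - 1.37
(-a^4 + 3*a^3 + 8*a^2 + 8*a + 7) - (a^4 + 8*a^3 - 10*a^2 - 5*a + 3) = -2*a^4 - 5*a^3 + 18*a^2 + 13*a + 4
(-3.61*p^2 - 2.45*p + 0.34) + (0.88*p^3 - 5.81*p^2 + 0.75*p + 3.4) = 0.88*p^3 - 9.42*p^2 - 1.7*p + 3.74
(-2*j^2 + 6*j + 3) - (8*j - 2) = -2*j^2 - 2*j + 5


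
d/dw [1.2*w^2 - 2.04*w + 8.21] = 2.4*w - 2.04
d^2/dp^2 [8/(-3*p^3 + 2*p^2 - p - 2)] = 16*((9*p - 2)*(3*p^3 - 2*p^2 + p + 2) - (9*p^2 - 4*p + 1)^2)/(3*p^3 - 2*p^2 + p + 2)^3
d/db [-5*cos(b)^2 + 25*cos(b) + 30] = 5*(2*cos(b) - 5)*sin(b)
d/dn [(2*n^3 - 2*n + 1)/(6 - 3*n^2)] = 2*(-n^4 + 5*n^2 + n - 2)/(3*(n^4 - 4*n^2 + 4))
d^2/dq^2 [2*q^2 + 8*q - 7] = 4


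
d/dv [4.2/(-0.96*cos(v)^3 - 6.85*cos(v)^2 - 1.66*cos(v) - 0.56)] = (12.096*sin(v)^2 - 57.54*cos(v) - 19.068)*sin(v)/(0.96*cos(v)^3 + 6.85*cos(v)^2 + 1.66*cos(v) + 0.56)^2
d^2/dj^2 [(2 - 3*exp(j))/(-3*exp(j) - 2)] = (24 - 36*exp(j))*exp(j)/(27*exp(3*j) + 54*exp(2*j) + 36*exp(j) + 8)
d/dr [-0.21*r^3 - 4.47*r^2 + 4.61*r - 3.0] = -0.63*r^2 - 8.94*r + 4.61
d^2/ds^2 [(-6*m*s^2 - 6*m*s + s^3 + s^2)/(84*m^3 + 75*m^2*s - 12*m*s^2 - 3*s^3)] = 2*(-s*(-25*m^2 + 8*m*s + 3*s^2)^2*(6*m*s + 6*m - s^2 - s) - (s*(4*m + 3*s)*(6*m*s + 6*m - s^2 - s) + (-25*m^2 + 8*m*s + 3*s^2)*(12*m*s + 6*m - 3*s^2 - 2*s))*(28*m^3 + 25*m^2*s - 4*m*s^2 - s^3) + (-6*m + 3*s + 1)*(28*m^3 + 25*m^2*s - 4*m*s^2 - s^3)^2)/(3*(28*m^3 + 25*m^2*s - 4*m*s^2 - s^3)^3)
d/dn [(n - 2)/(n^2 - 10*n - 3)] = (n^2 - 10*n - 2*(n - 5)*(n - 2) - 3)/(-n^2 + 10*n + 3)^2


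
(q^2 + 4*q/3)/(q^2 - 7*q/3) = (3*q + 4)/(3*q - 7)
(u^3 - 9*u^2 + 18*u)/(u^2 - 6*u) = u - 3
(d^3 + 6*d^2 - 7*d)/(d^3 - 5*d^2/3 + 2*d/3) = 3*(d + 7)/(3*d - 2)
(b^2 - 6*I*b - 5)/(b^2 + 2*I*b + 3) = (b - 5*I)/(b + 3*I)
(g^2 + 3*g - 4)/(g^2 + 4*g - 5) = (g + 4)/(g + 5)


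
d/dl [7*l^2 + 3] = 14*l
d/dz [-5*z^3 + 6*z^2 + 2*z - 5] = -15*z^2 + 12*z + 2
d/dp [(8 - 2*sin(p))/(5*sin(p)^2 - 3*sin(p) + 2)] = 10*(sin(p)^2 - 8*sin(p) + 2)*cos(p)/(5*sin(p)^2 - 3*sin(p) + 2)^2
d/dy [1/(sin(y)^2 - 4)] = -2*sin(y)*cos(y)/(sin(y)^2 - 4)^2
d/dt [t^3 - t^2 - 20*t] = 3*t^2 - 2*t - 20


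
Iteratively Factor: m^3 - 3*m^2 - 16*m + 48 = (m - 4)*(m^2 + m - 12) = (m - 4)*(m + 4)*(m - 3)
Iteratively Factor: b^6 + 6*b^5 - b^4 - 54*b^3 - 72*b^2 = (b - 3)*(b^5 + 9*b^4 + 26*b^3 + 24*b^2) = b*(b - 3)*(b^4 + 9*b^3 + 26*b^2 + 24*b) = b*(b - 3)*(b + 4)*(b^3 + 5*b^2 + 6*b) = b*(b - 3)*(b + 3)*(b + 4)*(b^2 + 2*b) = b*(b - 3)*(b + 2)*(b + 3)*(b + 4)*(b)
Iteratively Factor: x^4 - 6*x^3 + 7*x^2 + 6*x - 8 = (x - 2)*(x^3 - 4*x^2 - x + 4) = (x - 2)*(x - 1)*(x^2 - 3*x - 4) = (x - 2)*(x - 1)*(x + 1)*(x - 4)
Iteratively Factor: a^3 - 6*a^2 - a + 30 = (a - 3)*(a^2 - 3*a - 10) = (a - 5)*(a - 3)*(a + 2)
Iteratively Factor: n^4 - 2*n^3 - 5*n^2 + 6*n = (n - 1)*(n^3 - n^2 - 6*n) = n*(n - 1)*(n^2 - n - 6) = n*(n - 1)*(n + 2)*(n - 3)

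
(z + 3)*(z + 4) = z^2 + 7*z + 12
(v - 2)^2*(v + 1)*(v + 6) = v^4 + 3*v^3 - 18*v^2 + 4*v + 24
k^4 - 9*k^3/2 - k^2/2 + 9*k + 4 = (k - 4)*(k - 2)*(k + 1/2)*(k + 1)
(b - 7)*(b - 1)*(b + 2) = b^3 - 6*b^2 - 9*b + 14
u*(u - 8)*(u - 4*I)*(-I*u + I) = -I*u^4 - 4*u^3 + 9*I*u^3 + 36*u^2 - 8*I*u^2 - 32*u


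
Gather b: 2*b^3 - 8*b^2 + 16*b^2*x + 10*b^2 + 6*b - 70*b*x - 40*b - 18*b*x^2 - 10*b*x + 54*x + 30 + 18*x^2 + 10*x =2*b^3 + b^2*(16*x + 2) + b*(-18*x^2 - 80*x - 34) + 18*x^2 + 64*x + 30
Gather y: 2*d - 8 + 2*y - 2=2*d + 2*y - 10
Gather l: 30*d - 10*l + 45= 30*d - 10*l + 45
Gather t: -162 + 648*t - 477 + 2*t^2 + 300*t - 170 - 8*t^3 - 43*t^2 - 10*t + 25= -8*t^3 - 41*t^2 + 938*t - 784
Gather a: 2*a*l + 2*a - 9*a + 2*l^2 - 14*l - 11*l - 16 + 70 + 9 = a*(2*l - 7) + 2*l^2 - 25*l + 63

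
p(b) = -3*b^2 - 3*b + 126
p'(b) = -6*b - 3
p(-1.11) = 125.63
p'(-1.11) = 3.66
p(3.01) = 89.79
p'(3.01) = -21.06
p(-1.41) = 124.27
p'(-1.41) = 5.46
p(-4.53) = 78.03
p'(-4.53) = 24.18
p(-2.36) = 116.37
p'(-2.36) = 11.16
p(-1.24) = 125.11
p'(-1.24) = 4.44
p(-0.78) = 126.51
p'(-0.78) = 1.68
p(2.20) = 104.88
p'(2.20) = -16.20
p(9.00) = -144.00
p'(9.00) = -57.00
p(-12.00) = -270.00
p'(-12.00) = 69.00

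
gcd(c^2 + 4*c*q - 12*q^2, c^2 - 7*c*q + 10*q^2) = -c + 2*q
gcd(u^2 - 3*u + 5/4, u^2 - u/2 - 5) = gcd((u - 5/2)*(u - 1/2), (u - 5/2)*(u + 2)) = u - 5/2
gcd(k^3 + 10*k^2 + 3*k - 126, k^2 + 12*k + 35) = k + 7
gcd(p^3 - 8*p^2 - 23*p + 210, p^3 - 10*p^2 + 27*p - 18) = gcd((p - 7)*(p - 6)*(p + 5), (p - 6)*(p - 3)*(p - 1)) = p - 6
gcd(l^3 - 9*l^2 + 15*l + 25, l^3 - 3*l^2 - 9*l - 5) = l^2 - 4*l - 5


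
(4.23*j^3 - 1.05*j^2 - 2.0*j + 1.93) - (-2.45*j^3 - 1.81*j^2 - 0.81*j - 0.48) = 6.68*j^3 + 0.76*j^2 - 1.19*j + 2.41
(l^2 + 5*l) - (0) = l^2 + 5*l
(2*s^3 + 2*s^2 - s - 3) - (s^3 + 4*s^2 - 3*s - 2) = s^3 - 2*s^2 + 2*s - 1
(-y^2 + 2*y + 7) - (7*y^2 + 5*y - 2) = -8*y^2 - 3*y + 9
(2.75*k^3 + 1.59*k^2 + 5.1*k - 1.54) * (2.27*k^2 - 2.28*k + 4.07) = 6.2425*k^5 - 2.6607*k^4 + 19.1443*k^3 - 8.6525*k^2 + 24.2682*k - 6.2678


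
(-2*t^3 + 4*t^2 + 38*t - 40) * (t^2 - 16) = -2*t^5 + 4*t^4 + 70*t^3 - 104*t^2 - 608*t + 640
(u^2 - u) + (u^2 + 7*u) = 2*u^2 + 6*u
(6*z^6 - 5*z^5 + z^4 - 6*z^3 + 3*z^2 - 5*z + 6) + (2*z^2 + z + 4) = 6*z^6 - 5*z^5 + z^4 - 6*z^3 + 5*z^2 - 4*z + 10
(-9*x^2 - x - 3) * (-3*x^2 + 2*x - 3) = 27*x^4 - 15*x^3 + 34*x^2 - 3*x + 9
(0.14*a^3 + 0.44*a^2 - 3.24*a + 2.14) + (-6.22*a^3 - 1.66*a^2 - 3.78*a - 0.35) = -6.08*a^3 - 1.22*a^2 - 7.02*a + 1.79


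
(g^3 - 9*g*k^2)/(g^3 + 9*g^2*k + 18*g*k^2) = (g - 3*k)/(g + 6*k)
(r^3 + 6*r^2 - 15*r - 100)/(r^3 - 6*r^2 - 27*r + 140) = (r + 5)/(r - 7)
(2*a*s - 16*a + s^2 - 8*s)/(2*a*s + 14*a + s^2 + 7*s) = (s - 8)/(s + 7)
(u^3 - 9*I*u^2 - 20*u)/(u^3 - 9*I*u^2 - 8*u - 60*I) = u*(u - 4*I)/(u^2 - 4*I*u + 12)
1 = 1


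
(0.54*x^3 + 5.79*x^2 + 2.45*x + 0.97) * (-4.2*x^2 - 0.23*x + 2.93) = -2.268*x^5 - 24.4422*x^4 - 10.0395*x^3 + 12.3272*x^2 + 6.9554*x + 2.8421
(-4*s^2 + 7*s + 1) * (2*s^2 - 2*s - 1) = -8*s^4 + 22*s^3 - 8*s^2 - 9*s - 1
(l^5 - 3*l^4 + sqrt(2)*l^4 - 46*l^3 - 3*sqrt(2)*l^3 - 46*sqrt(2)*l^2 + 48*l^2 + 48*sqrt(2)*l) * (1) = l^5 - 3*l^4 + sqrt(2)*l^4 - 46*l^3 - 3*sqrt(2)*l^3 - 46*sqrt(2)*l^2 + 48*l^2 + 48*sqrt(2)*l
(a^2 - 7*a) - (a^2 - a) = -6*a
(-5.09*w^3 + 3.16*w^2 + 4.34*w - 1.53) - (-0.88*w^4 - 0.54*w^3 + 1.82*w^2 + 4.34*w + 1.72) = 0.88*w^4 - 4.55*w^3 + 1.34*w^2 - 3.25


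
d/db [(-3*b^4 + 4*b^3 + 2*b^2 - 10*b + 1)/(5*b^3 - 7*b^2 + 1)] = (-15*b^6 + 42*b^5 - 38*b^4 + 88*b^3 - 73*b^2 + 18*b - 10)/(25*b^6 - 70*b^5 + 49*b^4 + 10*b^3 - 14*b^2 + 1)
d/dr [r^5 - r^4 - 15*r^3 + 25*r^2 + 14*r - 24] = 5*r^4 - 4*r^3 - 45*r^2 + 50*r + 14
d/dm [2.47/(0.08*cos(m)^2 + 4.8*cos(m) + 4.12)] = (0.3952*cos(m) + 11.856)*sin(m)/(0.08*cos(m)^2 + 4.8*cos(m) + 4.12)^2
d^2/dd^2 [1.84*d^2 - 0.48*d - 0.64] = 3.68000000000000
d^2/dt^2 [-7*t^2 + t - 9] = -14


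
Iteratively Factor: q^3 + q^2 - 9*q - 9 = (q + 3)*(q^2 - 2*q - 3) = (q + 1)*(q + 3)*(q - 3)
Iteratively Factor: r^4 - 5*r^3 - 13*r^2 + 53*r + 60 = (r - 5)*(r^3 - 13*r - 12) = (r - 5)*(r - 4)*(r^2 + 4*r + 3) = (r - 5)*(r - 4)*(r + 3)*(r + 1)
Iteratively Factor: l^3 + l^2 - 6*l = (l - 2)*(l^2 + 3*l) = (l - 2)*(l + 3)*(l)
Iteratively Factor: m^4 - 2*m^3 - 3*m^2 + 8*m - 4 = (m - 1)*(m^3 - m^2 - 4*m + 4) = (m - 2)*(m - 1)*(m^2 + m - 2) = (m - 2)*(m - 1)*(m + 2)*(m - 1)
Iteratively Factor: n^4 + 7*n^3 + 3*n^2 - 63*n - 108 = (n + 3)*(n^3 + 4*n^2 - 9*n - 36) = (n + 3)*(n + 4)*(n^2 - 9) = (n + 3)^2*(n + 4)*(n - 3)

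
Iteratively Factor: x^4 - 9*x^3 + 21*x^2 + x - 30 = (x - 3)*(x^3 - 6*x^2 + 3*x + 10) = (x - 3)*(x - 2)*(x^2 - 4*x - 5) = (x - 5)*(x - 3)*(x - 2)*(x + 1)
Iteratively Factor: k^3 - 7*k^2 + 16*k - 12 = (k - 2)*(k^2 - 5*k + 6) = (k - 2)^2*(k - 3)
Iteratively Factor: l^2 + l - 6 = (l - 2)*(l + 3)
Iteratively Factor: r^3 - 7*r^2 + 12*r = (r - 3)*(r^2 - 4*r) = r*(r - 3)*(r - 4)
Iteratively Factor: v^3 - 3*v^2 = (v)*(v^2 - 3*v) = v*(v - 3)*(v)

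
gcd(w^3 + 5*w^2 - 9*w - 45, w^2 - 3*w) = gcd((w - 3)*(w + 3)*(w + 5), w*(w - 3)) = w - 3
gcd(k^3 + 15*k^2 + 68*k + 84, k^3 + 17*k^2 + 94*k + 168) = k^2 + 13*k + 42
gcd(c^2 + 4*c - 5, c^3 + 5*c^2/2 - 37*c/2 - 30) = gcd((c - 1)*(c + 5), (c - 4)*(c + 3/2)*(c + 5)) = c + 5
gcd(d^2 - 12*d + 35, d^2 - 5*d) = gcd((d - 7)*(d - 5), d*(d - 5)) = d - 5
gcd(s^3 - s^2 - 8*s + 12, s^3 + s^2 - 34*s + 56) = s - 2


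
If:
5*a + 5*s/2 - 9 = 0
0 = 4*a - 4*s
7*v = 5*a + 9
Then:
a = 6/5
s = 6/5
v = 15/7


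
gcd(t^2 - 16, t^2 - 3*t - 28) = t + 4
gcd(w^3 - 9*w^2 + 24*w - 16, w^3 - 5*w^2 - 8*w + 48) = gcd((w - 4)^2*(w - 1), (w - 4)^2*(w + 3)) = w^2 - 8*w + 16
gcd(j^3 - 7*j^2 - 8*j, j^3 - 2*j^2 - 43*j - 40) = j^2 - 7*j - 8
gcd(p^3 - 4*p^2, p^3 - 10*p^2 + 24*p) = p^2 - 4*p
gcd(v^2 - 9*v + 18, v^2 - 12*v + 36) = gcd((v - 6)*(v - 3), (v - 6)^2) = v - 6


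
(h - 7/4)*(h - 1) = h^2 - 11*h/4 + 7/4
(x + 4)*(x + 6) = x^2 + 10*x + 24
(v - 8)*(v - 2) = v^2 - 10*v + 16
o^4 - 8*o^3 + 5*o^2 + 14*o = o*(o - 7)*(o - 2)*(o + 1)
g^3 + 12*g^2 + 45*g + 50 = (g + 2)*(g + 5)^2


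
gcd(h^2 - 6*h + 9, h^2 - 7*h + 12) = h - 3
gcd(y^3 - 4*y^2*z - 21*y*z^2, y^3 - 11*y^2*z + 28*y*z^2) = y^2 - 7*y*z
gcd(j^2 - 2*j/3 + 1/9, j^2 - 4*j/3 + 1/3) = j - 1/3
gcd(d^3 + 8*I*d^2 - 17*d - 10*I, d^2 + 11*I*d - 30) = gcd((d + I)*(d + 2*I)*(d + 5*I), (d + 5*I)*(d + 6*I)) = d + 5*I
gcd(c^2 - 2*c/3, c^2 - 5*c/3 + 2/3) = c - 2/3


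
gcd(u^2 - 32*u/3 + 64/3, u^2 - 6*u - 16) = u - 8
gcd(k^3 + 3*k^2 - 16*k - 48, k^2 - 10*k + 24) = k - 4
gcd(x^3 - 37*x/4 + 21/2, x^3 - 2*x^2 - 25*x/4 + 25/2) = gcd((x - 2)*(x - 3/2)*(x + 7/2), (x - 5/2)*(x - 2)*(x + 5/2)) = x - 2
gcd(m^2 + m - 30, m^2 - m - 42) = m + 6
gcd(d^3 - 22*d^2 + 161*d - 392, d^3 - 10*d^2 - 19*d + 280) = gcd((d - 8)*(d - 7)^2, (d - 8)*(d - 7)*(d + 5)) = d^2 - 15*d + 56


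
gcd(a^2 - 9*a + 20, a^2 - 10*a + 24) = a - 4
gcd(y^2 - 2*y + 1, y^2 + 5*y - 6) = y - 1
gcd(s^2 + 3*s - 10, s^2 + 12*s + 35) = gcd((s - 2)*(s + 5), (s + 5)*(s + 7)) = s + 5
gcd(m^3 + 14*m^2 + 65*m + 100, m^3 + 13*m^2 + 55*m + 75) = m^2 + 10*m + 25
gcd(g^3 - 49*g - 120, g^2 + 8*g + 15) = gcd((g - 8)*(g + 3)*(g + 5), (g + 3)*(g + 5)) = g^2 + 8*g + 15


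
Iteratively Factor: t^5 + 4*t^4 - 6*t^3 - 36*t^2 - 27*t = (t - 3)*(t^4 + 7*t^3 + 15*t^2 + 9*t) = t*(t - 3)*(t^3 + 7*t^2 + 15*t + 9) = t*(t - 3)*(t + 3)*(t^2 + 4*t + 3) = t*(t - 3)*(t + 1)*(t + 3)*(t + 3)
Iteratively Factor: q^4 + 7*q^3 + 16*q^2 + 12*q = (q + 3)*(q^3 + 4*q^2 + 4*q) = (q + 2)*(q + 3)*(q^2 + 2*q) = q*(q + 2)*(q + 3)*(q + 2)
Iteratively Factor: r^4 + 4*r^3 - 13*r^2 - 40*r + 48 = (r + 4)*(r^3 - 13*r + 12) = (r + 4)^2*(r^2 - 4*r + 3) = (r - 3)*(r + 4)^2*(r - 1)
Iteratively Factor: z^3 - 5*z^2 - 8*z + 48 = (z - 4)*(z^2 - z - 12) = (z - 4)*(z + 3)*(z - 4)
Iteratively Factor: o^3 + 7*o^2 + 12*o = (o + 4)*(o^2 + 3*o) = o*(o + 4)*(o + 3)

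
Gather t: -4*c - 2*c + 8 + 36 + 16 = 60 - 6*c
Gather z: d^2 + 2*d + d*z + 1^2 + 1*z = d^2 + 2*d + z*(d + 1) + 1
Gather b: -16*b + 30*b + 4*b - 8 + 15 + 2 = 18*b + 9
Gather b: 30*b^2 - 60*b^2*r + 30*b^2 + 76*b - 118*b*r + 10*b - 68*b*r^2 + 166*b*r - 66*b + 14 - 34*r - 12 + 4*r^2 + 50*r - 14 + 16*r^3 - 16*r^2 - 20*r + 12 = b^2*(60 - 60*r) + b*(-68*r^2 + 48*r + 20) + 16*r^3 - 12*r^2 - 4*r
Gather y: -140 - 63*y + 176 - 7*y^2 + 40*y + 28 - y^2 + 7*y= -8*y^2 - 16*y + 64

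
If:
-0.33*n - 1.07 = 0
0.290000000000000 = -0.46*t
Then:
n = -3.24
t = -0.63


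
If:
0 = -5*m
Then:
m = 0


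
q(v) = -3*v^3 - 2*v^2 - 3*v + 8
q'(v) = -9*v^2 - 4*v - 3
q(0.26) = 7.03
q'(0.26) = -4.65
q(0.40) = 6.29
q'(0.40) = -6.04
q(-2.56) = 52.90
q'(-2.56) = -51.74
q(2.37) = -50.28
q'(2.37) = -63.03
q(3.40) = -143.23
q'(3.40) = -120.64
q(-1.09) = 12.78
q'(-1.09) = -9.33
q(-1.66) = 21.19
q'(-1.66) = -21.16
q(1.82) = -22.17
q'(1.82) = -40.09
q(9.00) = -2368.00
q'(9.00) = -768.00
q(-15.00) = 9728.00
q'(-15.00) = -1968.00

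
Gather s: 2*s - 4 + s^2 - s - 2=s^2 + s - 6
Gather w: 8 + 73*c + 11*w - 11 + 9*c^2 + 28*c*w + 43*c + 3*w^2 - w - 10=9*c^2 + 116*c + 3*w^2 + w*(28*c + 10) - 13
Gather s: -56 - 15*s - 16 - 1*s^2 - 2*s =-s^2 - 17*s - 72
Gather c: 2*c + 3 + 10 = 2*c + 13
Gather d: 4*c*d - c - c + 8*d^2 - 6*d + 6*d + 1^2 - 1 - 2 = 4*c*d - 2*c + 8*d^2 - 2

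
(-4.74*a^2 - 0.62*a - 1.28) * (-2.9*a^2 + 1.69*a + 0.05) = 13.746*a^4 - 6.2126*a^3 + 2.4272*a^2 - 2.1942*a - 0.064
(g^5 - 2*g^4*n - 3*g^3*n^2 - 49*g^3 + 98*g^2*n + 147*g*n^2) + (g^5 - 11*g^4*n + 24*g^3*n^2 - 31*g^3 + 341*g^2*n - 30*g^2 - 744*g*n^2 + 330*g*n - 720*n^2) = 2*g^5 - 13*g^4*n + 21*g^3*n^2 - 80*g^3 + 439*g^2*n - 30*g^2 - 597*g*n^2 + 330*g*n - 720*n^2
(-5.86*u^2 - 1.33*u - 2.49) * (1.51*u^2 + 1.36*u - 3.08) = -8.8486*u^4 - 9.9779*u^3 + 12.4801*u^2 + 0.71*u + 7.6692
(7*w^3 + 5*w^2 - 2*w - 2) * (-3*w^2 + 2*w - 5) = -21*w^5 - w^4 - 19*w^3 - 23*w^2 + 6*w + 10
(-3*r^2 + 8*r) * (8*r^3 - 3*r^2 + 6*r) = -24*r^5 + 73*r^4 - 42*r^3 + 48*r^2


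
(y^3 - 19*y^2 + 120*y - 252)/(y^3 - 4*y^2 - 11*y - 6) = (y^2 - 13*y + 42)/(y^2 + 2*y + 1)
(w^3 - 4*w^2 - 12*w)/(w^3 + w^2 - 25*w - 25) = w*(w^2 - 4*w - 12)/(w^3 + w^2 - 25*w - 25)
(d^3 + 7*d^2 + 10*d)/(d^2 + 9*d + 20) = d*(d + 2)/(d + 4)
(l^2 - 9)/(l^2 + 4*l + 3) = (l - 3)/(l + 1)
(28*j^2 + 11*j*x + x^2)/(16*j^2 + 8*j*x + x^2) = (7*j + x)/(4*j + x)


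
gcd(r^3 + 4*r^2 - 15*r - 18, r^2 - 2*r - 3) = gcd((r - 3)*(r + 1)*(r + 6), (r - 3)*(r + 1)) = r^2 - 2*r - 3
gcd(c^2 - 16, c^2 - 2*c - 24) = c + 4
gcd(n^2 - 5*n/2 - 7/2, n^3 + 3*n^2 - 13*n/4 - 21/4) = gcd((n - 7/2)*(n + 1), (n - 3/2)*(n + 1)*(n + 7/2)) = n + 1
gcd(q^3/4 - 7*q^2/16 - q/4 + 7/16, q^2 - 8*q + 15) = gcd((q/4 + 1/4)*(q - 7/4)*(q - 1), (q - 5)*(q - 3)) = 1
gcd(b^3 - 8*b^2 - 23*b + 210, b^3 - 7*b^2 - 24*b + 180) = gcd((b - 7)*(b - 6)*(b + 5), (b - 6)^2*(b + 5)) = b^2 - b - 30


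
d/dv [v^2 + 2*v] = 2*v + 2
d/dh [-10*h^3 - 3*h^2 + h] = -30*h^2 - 6*h + 1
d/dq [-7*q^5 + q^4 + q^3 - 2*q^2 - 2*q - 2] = -35*q^4 + 4*q^3 + 3*q^2 - 4*q - 2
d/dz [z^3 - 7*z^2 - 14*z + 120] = 3*z^2 - 14*z - 14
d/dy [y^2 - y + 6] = 2*y - 1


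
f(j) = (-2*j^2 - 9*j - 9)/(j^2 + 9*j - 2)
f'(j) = (-4*j - 9)/(j^2 + 9*j - 2) + (-2*j - 9)*(-2*j^2 - 9*j - 9)/(j^2 + 9*j - 2)^2 = (-9*j^2 + 26*j + 99)/(j^4 + 18*j^3 + 77*j^2 - 36*j + 4)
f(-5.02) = 0.65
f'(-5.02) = -0.53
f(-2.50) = -0.05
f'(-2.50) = -0.07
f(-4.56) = 0.43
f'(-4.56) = -0.42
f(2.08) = -1.73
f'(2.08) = 0.26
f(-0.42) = 0.99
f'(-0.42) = 2.75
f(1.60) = -1.91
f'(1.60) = 0.53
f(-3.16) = 0.03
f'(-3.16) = -0.17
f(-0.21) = 1.87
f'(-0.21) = 6.30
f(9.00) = -1.58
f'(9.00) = -0.02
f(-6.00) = 1.35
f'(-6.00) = -0.95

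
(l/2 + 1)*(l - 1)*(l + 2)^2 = l^4/2 + 5*l^3/2 + 3*l^2 - 2*l - 4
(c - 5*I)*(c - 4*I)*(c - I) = c^3 - 10*I*c^2 - 29*c + 20*I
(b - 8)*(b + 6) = b^2 - 2*b - 48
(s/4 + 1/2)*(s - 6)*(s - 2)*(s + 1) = s^4/4 - 5*s^3/4 - 5*s^2/2 + 5*s + 6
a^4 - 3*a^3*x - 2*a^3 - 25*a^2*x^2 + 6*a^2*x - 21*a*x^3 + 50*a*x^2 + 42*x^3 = (a - 2)*(a - 7*x)*(a + x)*(a + 3*x)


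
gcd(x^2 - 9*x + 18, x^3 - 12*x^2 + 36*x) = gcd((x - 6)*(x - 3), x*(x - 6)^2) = x - 6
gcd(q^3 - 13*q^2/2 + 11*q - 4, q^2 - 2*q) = q - 2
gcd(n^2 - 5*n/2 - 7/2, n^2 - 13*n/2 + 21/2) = n - 7/2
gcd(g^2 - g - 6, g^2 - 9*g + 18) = g - 3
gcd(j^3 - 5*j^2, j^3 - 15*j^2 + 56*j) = j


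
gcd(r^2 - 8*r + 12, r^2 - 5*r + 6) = r - 2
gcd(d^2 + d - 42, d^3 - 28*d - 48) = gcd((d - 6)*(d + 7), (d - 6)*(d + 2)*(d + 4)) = d - 6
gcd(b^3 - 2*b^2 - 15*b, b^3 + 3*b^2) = b^2 + 3*b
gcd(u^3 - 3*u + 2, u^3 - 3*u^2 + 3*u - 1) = u^2 - 2*u + 1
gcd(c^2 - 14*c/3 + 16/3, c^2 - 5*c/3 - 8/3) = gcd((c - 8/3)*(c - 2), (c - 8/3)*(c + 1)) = c - 8/3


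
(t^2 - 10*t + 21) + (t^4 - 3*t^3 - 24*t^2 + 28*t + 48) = t^4 - 3*t^3 - 23*t^2 + 18*t + 69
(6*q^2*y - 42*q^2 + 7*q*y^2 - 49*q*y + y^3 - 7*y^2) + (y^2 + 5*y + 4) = 6*q^2*y - 42*q^2 + 7*q*y^2 - 49*q*y + y^3 - 6*y^2 + 5*y + 4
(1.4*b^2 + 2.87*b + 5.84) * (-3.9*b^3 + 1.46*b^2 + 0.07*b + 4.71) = -5.46*b^5 - 9.149*b^4 - 18.4878*b^3 + 15.3213*b^2 + 13.9265*b + 27.5064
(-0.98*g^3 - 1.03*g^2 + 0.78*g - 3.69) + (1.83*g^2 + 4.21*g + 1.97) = -0.98*g^3 + 0.8*g^2 + 4.99*g - 1.72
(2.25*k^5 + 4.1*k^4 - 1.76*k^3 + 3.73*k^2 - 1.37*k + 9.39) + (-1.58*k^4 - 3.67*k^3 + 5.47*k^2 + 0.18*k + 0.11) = 2.25*k^5 + 2.52*k^4 - 5.43*k^3 + 9.2*k^2 - 1.19*k + 9.5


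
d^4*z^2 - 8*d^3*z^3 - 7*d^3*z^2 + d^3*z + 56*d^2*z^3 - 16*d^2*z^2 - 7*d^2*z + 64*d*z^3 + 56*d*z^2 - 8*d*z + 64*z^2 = (d - 8)*(d - 8*z)*(d*z + 1)*(d*z + z)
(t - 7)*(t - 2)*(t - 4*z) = t^3 - 4*t^2*z - 9*t^2 + 36*t*z + 14*t - 56*z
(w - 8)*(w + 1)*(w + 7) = w^3 - 57*w - 56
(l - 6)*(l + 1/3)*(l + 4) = l^3 - 5*l^2/3 - 74*l/3 - 8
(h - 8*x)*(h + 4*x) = h^2 - 4*h*x - 32*x^2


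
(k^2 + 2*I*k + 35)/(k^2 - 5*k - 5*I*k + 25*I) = (k + 7*I)/(k - 5)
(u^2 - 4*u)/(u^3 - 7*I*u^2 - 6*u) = (4 - u)/(-u^2 + 7*I*u + 6)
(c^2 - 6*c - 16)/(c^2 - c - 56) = (c + 2)/(c + 7)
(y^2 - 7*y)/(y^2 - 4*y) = (y - 7)/(y - 4)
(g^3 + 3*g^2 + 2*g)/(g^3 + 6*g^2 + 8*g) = (g + 1)/(g + 4)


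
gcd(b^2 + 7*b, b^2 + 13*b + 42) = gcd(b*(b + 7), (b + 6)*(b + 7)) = b + 7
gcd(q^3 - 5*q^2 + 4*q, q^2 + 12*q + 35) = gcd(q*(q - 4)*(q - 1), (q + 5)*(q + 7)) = 1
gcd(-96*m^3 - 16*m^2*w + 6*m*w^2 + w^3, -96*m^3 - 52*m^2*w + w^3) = 6*m + w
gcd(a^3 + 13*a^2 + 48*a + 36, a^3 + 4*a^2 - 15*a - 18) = a^2 + 7*a + 6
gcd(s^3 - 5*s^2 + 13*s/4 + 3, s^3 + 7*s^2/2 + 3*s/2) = s + 1/2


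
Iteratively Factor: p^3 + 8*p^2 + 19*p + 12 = (p + 1)*(p^2 + 7*p + 12) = (p + 1)*(p + 3)*(p + 4)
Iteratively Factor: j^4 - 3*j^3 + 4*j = (j - 2)*(j^3 - j^2 - 2*j) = j*(j - 2)*(j^2 - j - 2) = j*(j - 2)*(j + 1)*(j - 2)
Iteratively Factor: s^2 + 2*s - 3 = (s + 3)*(s - 1)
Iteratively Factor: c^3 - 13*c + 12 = (c + 4)*(c^2 - 4*c + 3) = (c - 3)*(c + 4)*(c - 1)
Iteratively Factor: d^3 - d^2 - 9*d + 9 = (d - 1)*(d^2 - 9) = (d - 1)*(d + 3)*(d - 3)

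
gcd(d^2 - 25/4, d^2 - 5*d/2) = d - 5/2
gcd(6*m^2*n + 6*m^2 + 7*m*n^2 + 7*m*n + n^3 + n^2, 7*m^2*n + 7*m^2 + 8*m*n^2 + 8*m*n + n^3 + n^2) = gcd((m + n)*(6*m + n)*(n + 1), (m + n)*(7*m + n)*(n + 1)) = m*n + m + n^2 + n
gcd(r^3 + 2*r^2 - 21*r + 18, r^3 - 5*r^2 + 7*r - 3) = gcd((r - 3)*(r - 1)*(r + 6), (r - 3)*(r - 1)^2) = r^2 - 4*r + 3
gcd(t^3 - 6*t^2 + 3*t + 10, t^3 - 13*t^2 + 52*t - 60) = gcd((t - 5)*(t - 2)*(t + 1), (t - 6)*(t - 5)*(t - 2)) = t^2 - 7*t + 10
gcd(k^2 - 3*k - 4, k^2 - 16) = k - 4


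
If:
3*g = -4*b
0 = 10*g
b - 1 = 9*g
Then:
No Solution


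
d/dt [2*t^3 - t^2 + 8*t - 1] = 6*t^2 - 2*t + 8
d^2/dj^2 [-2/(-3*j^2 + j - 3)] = 4*(-9*j^2 + 3*j + (6*j - 1)^2 - 9)/(3*j^2 - j + 3)^3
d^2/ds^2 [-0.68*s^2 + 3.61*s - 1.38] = -1.36000000000000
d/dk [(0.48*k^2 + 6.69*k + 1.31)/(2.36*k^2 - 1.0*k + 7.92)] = (-16.2684*k^2 + 1.42*k + 54.2948)/(5.5696*k^4 - 4.72*k^3 + 38.3824*k^2 - 15.84*k + 62.7264)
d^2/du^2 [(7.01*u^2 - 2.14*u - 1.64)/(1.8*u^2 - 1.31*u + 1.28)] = (19.19196*u^3 - 128.78784*u^2 + 52.78608*u + 17.721976)/(5.832*u^6 - 12.7332*u^5 + 21.70854*u^4 - 20.357531*u^3 + 15.437184*u^2 - 6.438912*u + 2.097152)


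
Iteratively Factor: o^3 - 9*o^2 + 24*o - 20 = (o - 5)*(o^2 - 4*o + 4) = (o - 5)*(o - 2)*(o - 2)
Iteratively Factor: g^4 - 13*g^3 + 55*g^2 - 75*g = (g - 5)*(g^3 - 8*g^2 + 15*g) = (g - 5)^2*(g^2 - 3*g) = (g - 5)^2*(g - 3)*(g)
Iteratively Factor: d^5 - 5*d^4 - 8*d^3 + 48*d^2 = (d + 3)*(d^4 - 8*d^3 + 16*d^2) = (d - 4)*(d + 3)*(d^3 - 4*d^2) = d*(d - 4)*(d + 3)*(d^2 - 4*d) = d*(d - 4)^2*(d + 3)*(d)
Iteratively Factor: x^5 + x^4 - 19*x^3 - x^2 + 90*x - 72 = (x + 4)*(x^4 - 3*x^3 - 7*x^2 + 27*x - 18) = (x - 2)*(x + 4)*(x^3 - x^2 - 9*x + 9) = (x - 2)*(x - 1)*(x + 4)*(x^2 - 9) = (x - 2)*(x - 1)*(x + 3)*(x + 4)*(x - 3)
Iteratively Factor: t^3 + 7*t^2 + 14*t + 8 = (t + 1)*(t^2 + 6*t + 8) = (t + 1)*(t + 4)*(t + 2)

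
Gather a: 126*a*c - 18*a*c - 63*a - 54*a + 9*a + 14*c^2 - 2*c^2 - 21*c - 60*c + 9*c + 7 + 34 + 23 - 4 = a*(108*c - 108) + 12*c^2 - 72*c + 60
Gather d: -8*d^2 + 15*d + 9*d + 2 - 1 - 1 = -8*d^2 + 24*d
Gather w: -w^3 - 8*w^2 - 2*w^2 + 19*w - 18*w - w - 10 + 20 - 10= -w^3 - 10*w^2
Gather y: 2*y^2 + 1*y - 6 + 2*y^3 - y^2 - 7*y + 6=2*y^3 + y^2 - 6*y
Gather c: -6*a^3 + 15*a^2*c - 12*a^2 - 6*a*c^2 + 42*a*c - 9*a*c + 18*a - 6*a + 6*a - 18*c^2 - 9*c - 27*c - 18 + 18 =-6*a^3 - 12*a^2 + 18*a + c^2*(-6*a - 18) + c*(15*a^2 + 33*a - 36)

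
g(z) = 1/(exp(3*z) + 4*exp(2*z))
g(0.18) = 0.13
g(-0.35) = 0.43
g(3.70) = 0.00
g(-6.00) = 40663.50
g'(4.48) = -0.00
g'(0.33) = -0.22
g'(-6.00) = -81352.18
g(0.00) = 0.20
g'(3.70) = -0.00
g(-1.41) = 3.95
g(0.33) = 0.10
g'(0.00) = -0.44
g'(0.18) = -0.30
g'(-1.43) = -8.47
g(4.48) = 0.00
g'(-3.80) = -996.30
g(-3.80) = 496.77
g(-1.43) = 4.12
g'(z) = (-3*exp(3*z) - 8*exp(2*z))/(exp(3*z) + 4*exp(2*z))^2 = (-3*exp(z) - 8)*exp(-2*z)/(exp(z) + 4)^2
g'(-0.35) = -0.92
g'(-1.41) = -8.13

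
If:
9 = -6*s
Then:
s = -3/2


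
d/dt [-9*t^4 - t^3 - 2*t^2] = t*(-36*t^2 - 3*t - 4)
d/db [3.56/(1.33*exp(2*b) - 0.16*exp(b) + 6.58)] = (0.5696 - 9.4696*exp(b))*exp(b)/(1.33*exp(2*b) - 0.16*exp(b) + 6.58)^2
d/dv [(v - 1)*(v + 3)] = 2*v + 2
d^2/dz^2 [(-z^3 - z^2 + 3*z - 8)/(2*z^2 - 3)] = 6*(2*z^3 - 38*z^2 + 9*z - 19)/(8*z^6 - 36*z^4 + 54*z^2 - 27)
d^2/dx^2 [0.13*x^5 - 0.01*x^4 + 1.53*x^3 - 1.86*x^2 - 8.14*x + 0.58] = 2.6*x^3 - 0.12*x^2 + 9.18*x - 3.72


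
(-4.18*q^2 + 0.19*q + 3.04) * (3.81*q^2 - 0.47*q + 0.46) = -15.9258*q^4 + 2.6885*q^3 + 9.5703*q^2 - 1.3414*q + 1.3984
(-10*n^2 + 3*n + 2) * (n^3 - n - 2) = -10*n^5 + 3*n^4 + 12*n^3 + 17*n^2 - 8*n - 4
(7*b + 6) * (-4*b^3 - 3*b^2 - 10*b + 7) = -28*b^4 - 45*b^3 - 88*b^2 - 11*b + 42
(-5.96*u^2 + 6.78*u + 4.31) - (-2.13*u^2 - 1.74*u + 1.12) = -3.83*u^2 + 8.52*u + 3.19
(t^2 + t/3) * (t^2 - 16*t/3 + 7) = t^4 - 5*t^3 + 47*t^2/9 + 7*t/3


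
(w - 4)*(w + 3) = w^2 - w - 12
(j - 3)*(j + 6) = j^2 + 3*j - 18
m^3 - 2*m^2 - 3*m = m*(m - 3)*(m + 1)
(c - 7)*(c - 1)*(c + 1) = c^3 - 7*c^2 - c + 7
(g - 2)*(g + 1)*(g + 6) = g^3 + 5*g^2 - 8*g - 12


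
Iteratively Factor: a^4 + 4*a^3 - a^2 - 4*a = (a - 1)*(a^3 + 5*a^2 + 4*a) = a*(a - 1)*(a^2 + 5*a + 4) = a*(a - 1)*(a + 4)*(a + 1)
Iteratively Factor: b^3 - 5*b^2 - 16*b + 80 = (b - 5)*(b^2 - 16) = (b - 5)*(b - 4)*(b + 4)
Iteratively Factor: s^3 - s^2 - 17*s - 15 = (s + 1)*(s^2 - 2*s - 15) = (s - 5)*(s + 1)*(s + 3)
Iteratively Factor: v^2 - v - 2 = (v - 2)*(v + 1)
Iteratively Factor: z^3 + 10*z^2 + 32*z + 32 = (z + 2)*(z^2 + 8*z + 16) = (z + 2)*(z + 4)*(z + 4)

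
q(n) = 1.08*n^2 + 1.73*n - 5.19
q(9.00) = 97.86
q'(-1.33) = -1.14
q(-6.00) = 23.31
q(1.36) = -0.84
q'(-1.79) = -2.14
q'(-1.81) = -2.18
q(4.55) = 25.04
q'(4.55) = 11.56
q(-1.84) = -4.72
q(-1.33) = -5.58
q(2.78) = 7.97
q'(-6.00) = -11.23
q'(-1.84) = -2.24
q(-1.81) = -4.78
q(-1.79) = -4.83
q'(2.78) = 7.73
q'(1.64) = 5.27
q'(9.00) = 21.17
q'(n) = 2.16*n + 1.73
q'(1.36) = 4.67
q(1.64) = 0.55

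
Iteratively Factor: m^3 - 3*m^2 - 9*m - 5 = (m - 5)*(m^2 + 2*m + 1) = (m - 5)*(m + 1)*(m + 1)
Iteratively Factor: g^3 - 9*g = (g - 3)*(g^2 + 3*g) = (g - 3)*(g + 3)*(g)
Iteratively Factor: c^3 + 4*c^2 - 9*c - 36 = (c + 3)*(c^2 + c - 12) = (c - 3)*(c + 3)*(c + 4)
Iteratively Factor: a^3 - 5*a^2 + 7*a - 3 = (a - 1)*(a^2 - 4*a + 3) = (a - 1)^2*(a - 3)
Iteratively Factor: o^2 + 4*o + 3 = (o + 1)*(o + 3)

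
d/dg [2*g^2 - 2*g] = 4*g - 2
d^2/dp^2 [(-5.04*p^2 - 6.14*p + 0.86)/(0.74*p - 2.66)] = (1.77635683940025e-15*p^2 + 7.105427357601e-15*p - 94.552128)/(0.405224*p^3 - 4.369848*p^2 + 15.707832*p - 18.821096)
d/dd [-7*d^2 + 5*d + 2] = 5 - 14*d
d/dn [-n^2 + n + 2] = 1 - 2*n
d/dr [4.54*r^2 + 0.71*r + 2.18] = 9.08*r + 0.71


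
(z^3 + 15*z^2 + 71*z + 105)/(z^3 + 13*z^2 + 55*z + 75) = (z + 7)/(z + 5)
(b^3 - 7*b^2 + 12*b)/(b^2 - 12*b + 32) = b*(b - 3)/(b - 8)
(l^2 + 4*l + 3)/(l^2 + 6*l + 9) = (l + 1)/(l + 3)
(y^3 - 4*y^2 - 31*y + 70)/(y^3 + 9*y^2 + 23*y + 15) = (y^2 - 9*y + 14)/(y^2 + 4*y + 3)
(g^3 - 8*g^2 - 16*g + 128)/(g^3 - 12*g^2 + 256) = (g - 4)/(g - 8)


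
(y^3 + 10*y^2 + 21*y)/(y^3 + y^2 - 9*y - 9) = y*(y + 7)/(y^2 - 2*y - 3)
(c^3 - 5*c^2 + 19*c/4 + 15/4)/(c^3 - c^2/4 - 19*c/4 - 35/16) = 4*(c - 3)/(4*c + 7)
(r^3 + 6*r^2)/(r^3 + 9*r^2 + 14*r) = r*(r + 6)/(r^2 + 9*r + 14)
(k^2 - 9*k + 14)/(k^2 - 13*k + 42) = (k - 2)/(k - 6)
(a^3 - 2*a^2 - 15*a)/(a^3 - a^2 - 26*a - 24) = a*(-a^2 + 2*a + 15)/(-a^3 + a^2 + 26*a + 24)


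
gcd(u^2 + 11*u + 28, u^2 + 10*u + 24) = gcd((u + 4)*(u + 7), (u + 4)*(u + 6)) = u + 4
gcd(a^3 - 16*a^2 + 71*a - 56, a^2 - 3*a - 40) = a - 8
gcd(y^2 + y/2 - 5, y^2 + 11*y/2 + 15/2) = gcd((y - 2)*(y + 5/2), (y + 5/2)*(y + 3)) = y + 5/2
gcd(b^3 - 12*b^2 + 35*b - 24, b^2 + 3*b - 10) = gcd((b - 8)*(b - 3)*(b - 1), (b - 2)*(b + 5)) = 1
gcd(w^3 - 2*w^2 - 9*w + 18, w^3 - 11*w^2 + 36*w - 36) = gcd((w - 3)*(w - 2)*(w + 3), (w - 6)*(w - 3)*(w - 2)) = w^2 - 5*w + 6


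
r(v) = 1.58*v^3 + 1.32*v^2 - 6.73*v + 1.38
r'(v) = 4.74*v^2 + 2.64*v - 6.73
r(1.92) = 4.51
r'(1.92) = 15.81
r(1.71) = 1.63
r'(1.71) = 11.64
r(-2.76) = -3.21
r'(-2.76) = 22.09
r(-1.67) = 8.94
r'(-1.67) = 2.08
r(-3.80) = -40.68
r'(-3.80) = 51.68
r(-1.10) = 8.28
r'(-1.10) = -3.90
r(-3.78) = -39.66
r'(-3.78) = 51.02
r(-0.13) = 2.27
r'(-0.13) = -6.99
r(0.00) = 1.38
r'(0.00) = -6.73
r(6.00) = 349.80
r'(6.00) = 179.75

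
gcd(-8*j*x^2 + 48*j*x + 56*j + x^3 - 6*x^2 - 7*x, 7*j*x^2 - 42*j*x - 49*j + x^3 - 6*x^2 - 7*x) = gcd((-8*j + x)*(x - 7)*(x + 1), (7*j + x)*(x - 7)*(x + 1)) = x^2 - 6*x - 7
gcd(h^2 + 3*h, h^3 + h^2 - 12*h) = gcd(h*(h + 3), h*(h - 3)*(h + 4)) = h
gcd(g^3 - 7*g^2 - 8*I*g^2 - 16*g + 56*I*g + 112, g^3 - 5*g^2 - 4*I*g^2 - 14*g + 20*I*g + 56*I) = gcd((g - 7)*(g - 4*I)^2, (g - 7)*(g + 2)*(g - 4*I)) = g^2 + g*(-7 - 4*I) + 28*I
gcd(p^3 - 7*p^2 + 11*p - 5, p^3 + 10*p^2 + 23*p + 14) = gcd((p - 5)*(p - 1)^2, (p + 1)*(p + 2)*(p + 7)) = 1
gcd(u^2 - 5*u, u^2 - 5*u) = u^2 - 5*u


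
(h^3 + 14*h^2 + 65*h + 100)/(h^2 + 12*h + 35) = (h^2 + 9*h + 20)/(h + 7)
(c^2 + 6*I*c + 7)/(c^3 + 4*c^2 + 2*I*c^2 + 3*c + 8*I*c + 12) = (c + 7*I)/(c^2 + c*(4 + 3*I) + 12*I)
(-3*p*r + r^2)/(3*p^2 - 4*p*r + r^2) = -r/(p - r)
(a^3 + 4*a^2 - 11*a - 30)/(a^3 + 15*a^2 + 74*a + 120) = (a^2 - a - 6)/(a^2 + 10*a + 24)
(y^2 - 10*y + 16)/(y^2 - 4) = (y - 8)/(y + 2)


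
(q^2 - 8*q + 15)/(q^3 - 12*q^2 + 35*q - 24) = (q - 5)/(q^2 - 9*q + 8)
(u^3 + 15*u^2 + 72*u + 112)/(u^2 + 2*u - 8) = (u^2 + 11*u + 28)/(u - 2)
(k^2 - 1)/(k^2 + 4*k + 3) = (k - 1)/(k + 3)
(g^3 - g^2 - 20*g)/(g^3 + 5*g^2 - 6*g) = (g^2 - g - 20)/(g^2 + 5*g - 6)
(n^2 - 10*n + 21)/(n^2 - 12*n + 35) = (n - 3)/(n - 5)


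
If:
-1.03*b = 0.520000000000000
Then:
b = -0.50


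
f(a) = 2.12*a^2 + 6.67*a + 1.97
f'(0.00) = 6.67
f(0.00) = 1.97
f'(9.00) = 44.83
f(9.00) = 233.72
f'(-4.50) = -12.41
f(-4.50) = 14.88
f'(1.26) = 12.01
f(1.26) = 13.74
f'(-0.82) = 3.19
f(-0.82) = -2.07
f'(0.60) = 9.21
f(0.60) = 6.74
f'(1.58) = 13.37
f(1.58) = 17.80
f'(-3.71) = -9.06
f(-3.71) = 6.40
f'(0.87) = 10.36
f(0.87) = 9.38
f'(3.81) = 22.82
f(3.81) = 58.16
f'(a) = 4.24*a + 6.67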